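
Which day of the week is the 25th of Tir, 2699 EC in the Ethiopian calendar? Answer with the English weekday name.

Friday

This is JDN 2709809 (8 February 2707 Gregorian).
Since JDN mod 7 = 4 (0 = Monday), the day is Friday.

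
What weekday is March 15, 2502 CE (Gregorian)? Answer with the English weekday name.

2634970 ≡ 2 (mod 7); counting from Monday = 0 gives Wednesday.

Wednesday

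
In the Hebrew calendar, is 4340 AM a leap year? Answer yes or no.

yes

Hebrew year 4340 is year 8 of its 19-year Metonic cycle; leap years are at positions 3, 6, 8, 11, 14, 17, 19, so it is a leap year (13 months).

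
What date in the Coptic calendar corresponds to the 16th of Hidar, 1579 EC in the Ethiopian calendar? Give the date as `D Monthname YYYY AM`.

16 Hathor 1303 AM

Julian Day Number of the source date = 2300660.
Converting JDN 2300660 to the Coptic calendar gives 16 Hathor 1303 AM.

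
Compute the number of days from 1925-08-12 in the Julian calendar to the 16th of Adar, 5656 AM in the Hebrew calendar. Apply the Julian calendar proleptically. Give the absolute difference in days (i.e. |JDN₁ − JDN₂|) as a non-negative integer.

10768

JDN of the first date = 2424388.
JDN of the second date = 2413620.
|2413620 − 2424388| = 10768.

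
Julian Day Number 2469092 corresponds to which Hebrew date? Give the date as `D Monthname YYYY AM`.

The Gregorian equivalent of JDN 2469092 is 16 January 2048.
In the Hebrew calendar that day is 1 Shevat 5808 AM.

1 Shevat 5808 AM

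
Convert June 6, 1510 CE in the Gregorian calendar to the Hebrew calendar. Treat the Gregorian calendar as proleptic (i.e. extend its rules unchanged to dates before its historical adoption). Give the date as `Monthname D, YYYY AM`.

Julian Day Number of the source date = 2272732.
Converting JDN 2272732 to the Hebrew calendar gives 18 Sivan 5270 AM.

Sivan 18, 5270 AM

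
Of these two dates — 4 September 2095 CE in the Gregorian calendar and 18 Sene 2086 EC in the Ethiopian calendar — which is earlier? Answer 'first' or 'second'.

second

Converting both to JDN: 2486490 vs 2486054; the smaller is the second.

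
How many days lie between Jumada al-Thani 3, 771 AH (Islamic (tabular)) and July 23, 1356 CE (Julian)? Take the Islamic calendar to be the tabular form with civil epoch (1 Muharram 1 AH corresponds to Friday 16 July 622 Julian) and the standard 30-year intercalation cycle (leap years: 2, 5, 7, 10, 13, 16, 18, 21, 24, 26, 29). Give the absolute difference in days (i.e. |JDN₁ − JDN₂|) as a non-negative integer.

4911

First date → JDN 2221452; second date → JDN 2216541.
The interval is |2221452 − 2216541| = 4911 days.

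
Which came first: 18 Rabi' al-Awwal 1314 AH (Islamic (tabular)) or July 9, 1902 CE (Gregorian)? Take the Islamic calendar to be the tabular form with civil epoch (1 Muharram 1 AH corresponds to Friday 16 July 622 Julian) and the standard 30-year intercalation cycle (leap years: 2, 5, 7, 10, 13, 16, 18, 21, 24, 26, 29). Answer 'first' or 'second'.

first

Converting both to JDN: 2413799 vs 2415940; the smaller is the first.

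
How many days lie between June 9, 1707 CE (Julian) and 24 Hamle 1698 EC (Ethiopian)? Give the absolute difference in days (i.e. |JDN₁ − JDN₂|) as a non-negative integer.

326

First date → JDN 2344699; second date → JDN 2344373.
The interval is |2344699 − 2344373| = 326 days.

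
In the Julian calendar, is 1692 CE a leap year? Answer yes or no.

1692 mod 4 = 0, so it is a leap year in the Julian calendar.

yes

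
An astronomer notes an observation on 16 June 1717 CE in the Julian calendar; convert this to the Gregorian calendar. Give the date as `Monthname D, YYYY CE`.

June 27, 1717 CE

At this point the Julian calendar is 11 days behind the Gregorian.
16 June 1717 Julian + 11 days → 27 June 1717 Gregorian.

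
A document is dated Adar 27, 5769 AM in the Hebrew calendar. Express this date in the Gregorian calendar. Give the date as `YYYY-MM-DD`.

2009-03-23

Both dates share Julian Day Number 2454914; in the Gregorian calendar that is 23 March 2009 CE.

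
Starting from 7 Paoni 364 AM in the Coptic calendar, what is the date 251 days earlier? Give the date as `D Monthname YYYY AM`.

26 Thout 364 AM

The starting date is JDN 1957892; 1957892 − 251 = 1957641.
JDN 1957641 corresponds to 26 Thout 364 AM.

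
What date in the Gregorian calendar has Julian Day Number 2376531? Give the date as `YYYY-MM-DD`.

JDN 2451545 is 1 Jan 2000; 2376531 is −75014 days from there.

1794-08-14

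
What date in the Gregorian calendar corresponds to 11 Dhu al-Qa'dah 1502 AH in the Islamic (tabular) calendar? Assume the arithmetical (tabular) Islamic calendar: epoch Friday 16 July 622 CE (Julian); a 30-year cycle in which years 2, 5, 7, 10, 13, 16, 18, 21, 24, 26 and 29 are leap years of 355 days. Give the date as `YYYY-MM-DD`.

Julian Day Number of the source date = 2480649.
Converting JDN 2480649 to the Gregorian calendar gives 7 September 2079 CE.

2079-09-07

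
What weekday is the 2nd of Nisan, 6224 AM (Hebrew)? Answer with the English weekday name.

Wednesday

In the Gregorian calendar this is 9 April 2464 (JDN 2621117).
2621117 ≡ 2 (mod 7); counting from Monday = 0 gives Wednesday.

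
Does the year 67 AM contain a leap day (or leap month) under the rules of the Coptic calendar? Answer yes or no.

67 mod 4 = 3; in the Coptic calendar a year is leap when year mod 4 = 3, so it is a leap year.

yes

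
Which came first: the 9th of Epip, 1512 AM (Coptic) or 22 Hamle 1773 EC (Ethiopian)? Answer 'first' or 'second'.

second

First date → JDN 2377231; second date → JDN 2371765.
JDN 2371765 < JDN 2377231, so the second date is earlier.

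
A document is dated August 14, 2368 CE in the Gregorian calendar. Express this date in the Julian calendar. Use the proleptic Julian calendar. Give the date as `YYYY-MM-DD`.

The Julian–Gregorian offset here is 16 days (Julian trailing).
14 August 2368 Gregorian − 16 days → 29 July 2368 Julian.

2368-07-29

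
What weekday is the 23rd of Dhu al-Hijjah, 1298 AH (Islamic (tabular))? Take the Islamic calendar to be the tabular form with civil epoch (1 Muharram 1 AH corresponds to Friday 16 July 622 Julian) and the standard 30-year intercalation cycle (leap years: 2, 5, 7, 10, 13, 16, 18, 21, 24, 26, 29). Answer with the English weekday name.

Wednesday

This is JDN 2408401 (16 November 1881 Gregorian).
2408401 ≡ 2 (mod 7); counting from Monday = 0 gives Wednesday.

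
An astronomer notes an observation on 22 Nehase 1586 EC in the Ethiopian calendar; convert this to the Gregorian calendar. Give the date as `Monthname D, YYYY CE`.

August 25, 1594 CE

Both dates share Julian Day Number 2303493; in the Gregorian calendar that is 25 August 1594 CE.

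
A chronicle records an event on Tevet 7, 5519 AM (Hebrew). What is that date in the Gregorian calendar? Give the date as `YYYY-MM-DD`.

Both dates share Julian Day Number 2363527; in the Gregorian calendar that is 6 January 1759 CE.

1759-01-06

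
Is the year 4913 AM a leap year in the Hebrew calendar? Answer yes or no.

yes

Hebrew year 4913 is year 11 of its 19-year Metonic cycle; leap years are at positions 3, 6, 8, 11, 14, 17, 19, so it is a leap year (13 months).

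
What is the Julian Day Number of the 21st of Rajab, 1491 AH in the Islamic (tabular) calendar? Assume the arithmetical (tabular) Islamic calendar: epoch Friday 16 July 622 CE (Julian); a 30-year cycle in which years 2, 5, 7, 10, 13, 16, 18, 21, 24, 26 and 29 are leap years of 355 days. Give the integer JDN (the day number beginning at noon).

2476643

Equivalently 18 September 2068 (Gregorian).
JDN 2400001 is 17 November 1858 CE (Gregorian), MJD 0; the target day is +76642 days from there, so JDN = 2476643.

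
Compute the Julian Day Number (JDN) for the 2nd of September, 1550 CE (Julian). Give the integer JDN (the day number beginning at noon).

In the proleptic Gregorian calendar the same day is 12 September 1550.
JDN 2299161 is 15 October 1582 CE (Gregorian); the target day is −11721 days from there, so JDN = 2287440.

2287440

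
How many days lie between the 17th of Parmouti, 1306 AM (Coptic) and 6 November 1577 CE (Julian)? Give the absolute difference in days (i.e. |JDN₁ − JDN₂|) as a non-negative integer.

JDN of the first date = 2301907.
JDN of the second date = 2297367.
|2297367 − 2301907| = 4540.

4540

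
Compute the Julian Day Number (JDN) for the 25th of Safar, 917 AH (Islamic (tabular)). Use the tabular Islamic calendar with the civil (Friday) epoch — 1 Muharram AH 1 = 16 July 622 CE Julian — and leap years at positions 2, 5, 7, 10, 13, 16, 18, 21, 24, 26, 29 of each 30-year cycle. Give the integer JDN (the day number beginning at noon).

In the proleptic Gregorian calendar the same day is 3 June 1511.
JDN 2400001 is 17 November 1858 CE (Gregorian), MJD 0; the target day is −126907 days from there, so JDN = 2273094.

2273094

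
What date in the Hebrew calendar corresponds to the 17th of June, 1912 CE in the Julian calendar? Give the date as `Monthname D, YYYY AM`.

Tammuz 15, 5672 AM

Julian Day Number of the source date = 2419584.
Converting JDN 2419584 to the Hebrew calendar gives 15 Tammuz 5672 AM.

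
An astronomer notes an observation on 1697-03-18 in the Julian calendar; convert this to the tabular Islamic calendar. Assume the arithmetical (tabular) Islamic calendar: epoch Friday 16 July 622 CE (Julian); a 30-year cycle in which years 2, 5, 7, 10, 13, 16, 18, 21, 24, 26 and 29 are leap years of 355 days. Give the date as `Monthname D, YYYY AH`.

Ramadan 5, 1108 AH

Julian Day Number of the source date = 2340964.
Converting JDN 2340964 to the tabular Islamic calendar gives 5 Ramadan 1108 AH.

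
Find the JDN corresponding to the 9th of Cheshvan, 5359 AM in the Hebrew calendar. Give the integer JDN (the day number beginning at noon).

In the Gregorian calendar the same day is 8 November 1598.
JDN 2451545 is 1 January 2000 CE (Gregorian); the target day is −146516 days from there, so JDN = 2305029.

2305029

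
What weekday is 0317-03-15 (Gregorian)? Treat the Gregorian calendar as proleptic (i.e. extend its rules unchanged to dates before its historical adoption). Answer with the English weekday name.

1836915 ≡ 3 (mod 7); counting from Monday = 0 gives Thursday.

Thursday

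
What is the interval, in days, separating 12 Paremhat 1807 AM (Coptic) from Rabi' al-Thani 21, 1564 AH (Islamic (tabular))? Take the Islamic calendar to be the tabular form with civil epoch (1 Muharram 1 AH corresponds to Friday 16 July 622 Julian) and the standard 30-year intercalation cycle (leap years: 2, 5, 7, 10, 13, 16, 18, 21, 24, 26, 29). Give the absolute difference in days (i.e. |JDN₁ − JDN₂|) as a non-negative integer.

17562

JDN of the first date = 2484862.
JDN of the second date = 2502424.
|2502424 − 2484862| = 17562.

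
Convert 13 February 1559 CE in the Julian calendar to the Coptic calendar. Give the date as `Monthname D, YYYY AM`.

Meshir 19, 1275 AM

Julian Day Number of the source date = 2290526.
Converting JDN 2290526 to the Coptic calendar gives 19 Meshir 1275 AM.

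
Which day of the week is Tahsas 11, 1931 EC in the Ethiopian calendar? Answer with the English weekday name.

Equivalently 20 December 1938 Gregorian, JDN 2429253.
Since JDN mod 7 = 1 (0 = Monday), the day is Tuesday.

Tuesday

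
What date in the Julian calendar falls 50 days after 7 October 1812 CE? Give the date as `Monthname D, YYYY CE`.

November 26, 1812 CE

The starting date is JDN 2383171; 2383171 + 50 = 2383221.
JDN 2383221 corresponds to November 26, 1812 CE.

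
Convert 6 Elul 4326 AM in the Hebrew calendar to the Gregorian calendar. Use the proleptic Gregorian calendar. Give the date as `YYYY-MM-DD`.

0566-08-09

Both dates share Julian Day Number 1928008; in the Gregorian calendar that is 9 August 566 CE.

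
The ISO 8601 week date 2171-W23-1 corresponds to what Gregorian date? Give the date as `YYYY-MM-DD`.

ISO week 1 of 2171 is the week containing the first Thursday of 2171.
Week 23, day 1 (Monday) lands on 2171-06-03.

2171-06-03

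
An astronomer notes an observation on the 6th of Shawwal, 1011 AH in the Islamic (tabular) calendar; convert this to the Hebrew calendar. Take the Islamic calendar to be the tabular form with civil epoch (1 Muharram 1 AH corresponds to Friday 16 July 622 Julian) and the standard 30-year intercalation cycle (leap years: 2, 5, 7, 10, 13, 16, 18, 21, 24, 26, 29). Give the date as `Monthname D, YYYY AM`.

The source date corresponds to 19 March 1603 in the Gregorian calendar (JDN 2306621).
That day falls on 7 Nisan 5363 AM in the Hebrew calendar.

Nisan 7, 5363 AM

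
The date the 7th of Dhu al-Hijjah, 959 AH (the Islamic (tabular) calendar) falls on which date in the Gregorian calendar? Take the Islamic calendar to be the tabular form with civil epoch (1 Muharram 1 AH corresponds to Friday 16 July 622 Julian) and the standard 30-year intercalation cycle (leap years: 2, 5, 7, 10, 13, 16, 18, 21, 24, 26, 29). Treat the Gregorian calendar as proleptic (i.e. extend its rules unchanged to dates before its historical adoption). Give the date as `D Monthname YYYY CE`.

4 December 1552 CE

Both dates share Julian Day Number 2288254; in the Gregorian calendar that is 4 December 1552 CE.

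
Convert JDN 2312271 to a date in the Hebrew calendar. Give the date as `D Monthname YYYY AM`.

16 Elul 5378 AM

JDN 2312271 is 6 September 1618 in the Gregorian calendar.
In the Hebrew calendar that day is 16 Elul 5378 AM.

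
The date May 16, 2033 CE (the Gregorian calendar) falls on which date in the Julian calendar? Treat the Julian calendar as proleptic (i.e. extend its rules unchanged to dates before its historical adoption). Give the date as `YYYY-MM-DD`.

At this point the Julian calendar is 13 days behind the Gregorian.
16 May 2033 Gregorian − 13 days → 3 May 2033 Julian.

2033-05-03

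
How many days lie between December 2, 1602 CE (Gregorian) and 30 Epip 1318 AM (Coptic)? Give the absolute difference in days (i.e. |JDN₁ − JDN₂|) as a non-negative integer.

JDN of the first date = 2306514.
JDN of the second date = 2306393.
|2306393 − 2306514| = 121.

121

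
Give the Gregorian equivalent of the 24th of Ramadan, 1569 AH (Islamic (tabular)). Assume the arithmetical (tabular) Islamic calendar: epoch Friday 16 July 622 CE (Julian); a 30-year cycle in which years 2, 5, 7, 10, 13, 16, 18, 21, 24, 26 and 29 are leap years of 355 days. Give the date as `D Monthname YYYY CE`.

Both dates share Julian Day Number 2504346; in the Gregorian calendar that is 25 July 2144 CE.

25 July 2144 CE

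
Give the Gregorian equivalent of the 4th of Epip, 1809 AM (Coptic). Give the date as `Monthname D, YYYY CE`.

July 11, 2093 CE

Both dates share Julian Day Number 2485705; in the Gregorian calendar that is 11 July 2093 CE.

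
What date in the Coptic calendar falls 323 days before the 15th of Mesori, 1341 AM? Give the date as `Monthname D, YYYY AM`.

Thout 22, 1341 AM

The starting date is JDN 2314809; 2314809 − 323 = 2314486.
JDN 2314486 corresponds to Thout 22, 1341 AM.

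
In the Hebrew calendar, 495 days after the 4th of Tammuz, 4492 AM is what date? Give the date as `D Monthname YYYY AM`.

27 Cheshvan 4494 AM

JDN of the 4th of Tammuz, 4492 AM = 1988604.
1988604 + 495 = 1989099.
JDN 1989099 in the Hebrew calendar is 27 Cheshvan 4494 AM.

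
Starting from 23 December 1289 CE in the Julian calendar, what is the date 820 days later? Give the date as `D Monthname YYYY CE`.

22 March 1292 CE

The starting date is JDN 2192222; 2192222 + 820 = 2193042.
JDN 2193042 corresponds to 22 March 1292 CE.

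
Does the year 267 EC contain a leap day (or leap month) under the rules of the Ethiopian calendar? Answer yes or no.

267 mod 4 = 3; in the Ethiopian calendar a year is leap when year mod 4 = 3, so it is a leap year.

yes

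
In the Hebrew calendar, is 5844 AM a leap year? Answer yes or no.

Hebrew year 5844 is year 11 of its 19-year Metonic cycle; leap years are at positions 3, 6, 8, 11, 14, 17, 19, so it is a leap year (13 months).

yes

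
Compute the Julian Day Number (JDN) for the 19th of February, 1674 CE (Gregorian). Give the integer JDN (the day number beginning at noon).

JDN 2400001 is 17 November 1858 CE (Gregorian), MJD 0; the target day is −67475 days from there, so JDN = 2332526.

2332526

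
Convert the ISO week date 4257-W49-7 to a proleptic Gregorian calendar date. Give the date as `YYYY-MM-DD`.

4257-12-06

ISO week 1 of 4257 is the week containing the first Thursday of 4257.
Week 49, day 7 (Sunday) lands on 4257-12-06.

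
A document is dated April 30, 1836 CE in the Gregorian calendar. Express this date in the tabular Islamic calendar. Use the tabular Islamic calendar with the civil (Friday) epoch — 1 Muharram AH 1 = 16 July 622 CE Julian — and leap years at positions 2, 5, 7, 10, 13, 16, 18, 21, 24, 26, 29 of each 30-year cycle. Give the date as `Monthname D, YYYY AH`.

Julian Day Number of the source date = 2391765.
Converting JDN 2391765 to the tabular Islamic calendar gives 13 Muharram 1252 AH.

Muharram 13, 1252 AH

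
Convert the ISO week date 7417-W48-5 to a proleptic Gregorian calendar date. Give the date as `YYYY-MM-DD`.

ISO week 1 of 7417 is the week containing the first Thursday of 7417.
Week 48, day 5 (Friday) lands on 7417-11-28.

7417-11-28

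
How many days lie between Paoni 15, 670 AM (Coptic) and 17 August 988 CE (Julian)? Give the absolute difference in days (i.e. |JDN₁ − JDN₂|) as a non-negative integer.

First date → JDN 2069666; second date → JDN 2082154.
The interval is |2069666 − 2082154| = 12488 days.

12488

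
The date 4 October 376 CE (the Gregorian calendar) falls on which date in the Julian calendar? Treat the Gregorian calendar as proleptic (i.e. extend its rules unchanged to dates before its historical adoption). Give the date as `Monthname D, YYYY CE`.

At this point the Julian calendar is 1 day behind the Gregorian.
4 October 376 Gregorian − 1 day → 3 October 376 Julian.

October 3, 376 CE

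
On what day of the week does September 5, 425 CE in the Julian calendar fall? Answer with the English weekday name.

This is JDN 1876537 (6 September 425 Gregorian).
JDN 1876537 mod 7 = 5, and JDN 0 was a Monday, so this is a Saturday.

Saturday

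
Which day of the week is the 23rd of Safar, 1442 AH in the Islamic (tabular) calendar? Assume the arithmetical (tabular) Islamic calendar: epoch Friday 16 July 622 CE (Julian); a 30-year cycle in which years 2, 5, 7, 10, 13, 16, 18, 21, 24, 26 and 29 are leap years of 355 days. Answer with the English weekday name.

Sunday

This is JDN 2459134 (11 October 2020 Gregorian).
2459134 ≡ 6 (mod 7); counting from Monday = 0 gives Sunday.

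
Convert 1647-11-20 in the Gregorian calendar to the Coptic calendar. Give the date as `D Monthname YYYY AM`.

13 Hathor 1364 AM

Julian Day Number of the source date = 2322938.
Converting JDN 2322938 to the Coptic calendar gives 13 Hathor 1364 AM.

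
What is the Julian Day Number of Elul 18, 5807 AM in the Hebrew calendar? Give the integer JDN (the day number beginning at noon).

Equivalently 9 September 2047 (Gregorian).
JDN 2451545 is 1 January 2000 CE (Gregorian); the target day is +17418 days from there, so JDN = 2468963.

2468963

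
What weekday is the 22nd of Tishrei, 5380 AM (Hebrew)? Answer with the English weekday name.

Monday

Equivalently 30 September 1619 Gregorian, JDN 2312660.
JDN 2312660 mod 7 = 0, and JDN 0 was a Monday, so this is a Monday.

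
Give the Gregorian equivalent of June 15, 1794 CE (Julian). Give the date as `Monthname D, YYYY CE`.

June 26, 1794 CE

The Julian–Gregorian offset here is 11 days (Julian trailing).
15 June 1794 Julian + 11 days → 26 June 1794 Gregorian.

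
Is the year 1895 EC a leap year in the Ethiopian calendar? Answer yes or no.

1895 mod 4 = 3; in the Ethiopian calendar a year is leap when year mod 4 = 3, so it is a leap year.

yes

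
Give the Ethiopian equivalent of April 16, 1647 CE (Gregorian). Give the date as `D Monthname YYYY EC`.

11 Miyazya 1639 EC

Both dates share Julian Day Number 2322720; in the Ethiopian calendar that is 11 Miyazya 1639 EC.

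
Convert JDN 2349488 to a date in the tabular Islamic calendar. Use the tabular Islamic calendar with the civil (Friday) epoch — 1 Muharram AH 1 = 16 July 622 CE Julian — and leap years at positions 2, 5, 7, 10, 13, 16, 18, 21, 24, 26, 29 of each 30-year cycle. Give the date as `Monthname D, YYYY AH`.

The Gregorian equivalent of JDN 2349488 is 30 July 1720.
In the tabular Islamic calendar that day is Ramadan 24, 1132 AH.

Ramadan 24, 1132 AH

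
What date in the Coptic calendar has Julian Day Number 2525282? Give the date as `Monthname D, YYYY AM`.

Hathor 9, 1918 AM

The Gregorian equivalent of JDN 2525282 is 20 November 2201.
In the Coptic calendar that day is Hathor 9, 1918 AM.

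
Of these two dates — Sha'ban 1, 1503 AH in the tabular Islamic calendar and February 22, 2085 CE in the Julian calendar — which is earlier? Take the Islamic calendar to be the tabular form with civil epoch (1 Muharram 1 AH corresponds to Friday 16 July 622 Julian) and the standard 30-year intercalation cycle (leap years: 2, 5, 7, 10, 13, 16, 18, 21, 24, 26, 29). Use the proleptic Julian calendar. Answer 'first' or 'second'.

Converting both to JDN: 2480906 vs 2482657; the smaller is the first.

first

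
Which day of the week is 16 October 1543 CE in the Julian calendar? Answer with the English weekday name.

Tuesday

This is JDN 2284927 (26 October 1543 Gregorian).
Since JDN mod 7 = 1 (0 = Monday), the day is Tuesday.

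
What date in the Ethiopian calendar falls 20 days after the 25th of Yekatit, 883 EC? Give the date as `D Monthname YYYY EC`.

15 Megabit 883 EC

JDN of the 25th of Yekatit, 883 EC = 2046545.
2046545 + 20 = 2046565.
JDN 2046565 in the Ethiopian calendar is 15 Megabit 883 EC.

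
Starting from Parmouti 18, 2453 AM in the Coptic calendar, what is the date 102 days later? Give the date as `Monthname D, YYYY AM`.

The starting date is JDN 2720850; 2720850 + 102 = 2720952.
JDN 2720952 corresponds to Epip 30, 2453 AM.

Epip 30, 2453 AM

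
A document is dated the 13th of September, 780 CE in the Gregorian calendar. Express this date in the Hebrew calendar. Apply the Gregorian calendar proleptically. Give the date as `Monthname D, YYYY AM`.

Tishrei 6, 4541 AM

Both dates share Julian Day Number 2006205; in the Hebrew calendar that is 6 Tishrei 4541 AM.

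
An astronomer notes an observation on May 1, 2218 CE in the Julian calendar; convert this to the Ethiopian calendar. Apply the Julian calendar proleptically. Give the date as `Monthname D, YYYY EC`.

Both dates share Julian Day Number 2531303; in the Ethiopian calendar that is 6 Ginbot 2210 EC.

Ginbot 6, 2210 EC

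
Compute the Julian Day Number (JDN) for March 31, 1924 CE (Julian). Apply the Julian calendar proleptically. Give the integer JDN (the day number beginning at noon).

Equivalently 13 April 1924 (Gregorian).
JDN 2299161 is 15 October 1582 CE (Gregorian); the target day is +124728 days from there, so JDN = 2423889.

2423889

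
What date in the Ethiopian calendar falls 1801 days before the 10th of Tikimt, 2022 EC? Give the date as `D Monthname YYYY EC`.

5 Hidar 2017 EC

The starting date is JDN 2462430; 2462430 − 1801 = 2460629.
JDN 2460629 corresponds to 5 Hidar 2017 EC.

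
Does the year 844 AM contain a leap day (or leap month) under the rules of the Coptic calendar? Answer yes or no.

844 mod 4 = 0; in the Coptic calendar a year is leap when year mod 4 = 3, so it is a common year.

no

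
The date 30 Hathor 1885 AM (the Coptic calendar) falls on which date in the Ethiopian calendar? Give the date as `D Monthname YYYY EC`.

The source date corresponds to 10 December 2168 in the Gregorian calendar (JDN 2513250).
That day falls on 30 Hidar 2161 EC in the Ethiopian calendar.

30 Hidar 2161 EC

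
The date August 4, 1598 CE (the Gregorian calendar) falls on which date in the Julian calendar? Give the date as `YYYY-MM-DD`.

1598-07-25

The Julian–Gregorian offset here is 10 days (Julian trailing).
4 August 1598 Gregorian − 10 days → 25 July 1598 Julian.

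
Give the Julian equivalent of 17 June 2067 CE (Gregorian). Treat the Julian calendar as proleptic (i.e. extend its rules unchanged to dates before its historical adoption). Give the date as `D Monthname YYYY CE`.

4 June 2067 CE

The Julian–Gregorian offset here is 13 days (Julian trailing).
17 June 2067 Gregorian − 13 days → 4 June 2067 Julian.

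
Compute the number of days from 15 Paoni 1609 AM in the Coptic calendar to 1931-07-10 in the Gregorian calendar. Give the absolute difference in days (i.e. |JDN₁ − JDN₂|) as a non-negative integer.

13897

JDN of the first date = 2412636.
JDN of the second date = 2426533.
|2426533 − 2412636| = 13897.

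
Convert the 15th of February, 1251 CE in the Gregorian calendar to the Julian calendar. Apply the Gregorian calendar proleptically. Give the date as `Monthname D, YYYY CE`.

February 8, 1251 CE

The Julian–Gregorian offset here is 7 days (Julian trailing).
15 February 1251 Gregorian − 7 days → 8 February 1251 Julian.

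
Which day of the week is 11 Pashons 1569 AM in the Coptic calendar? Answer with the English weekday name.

Wednesday

Equivalently 18 May 1853 Gregorian, JDN 2397992.
Since JDN mod 7 = 2 (0 = Monday), the day is Wednesday.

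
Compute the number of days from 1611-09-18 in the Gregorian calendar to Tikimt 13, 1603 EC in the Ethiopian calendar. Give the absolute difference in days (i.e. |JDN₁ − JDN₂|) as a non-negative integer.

333

JDN of the first date = 2309726.
JDN of the second date = 2309393.
|2309393 − 2309726| = 333.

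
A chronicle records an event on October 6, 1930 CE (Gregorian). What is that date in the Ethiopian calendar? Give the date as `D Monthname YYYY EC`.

Julian Day Number of the source date = 2426256.
Converting JDN 2426256 to the Ethiopian calendar gives 26 Meskerem 1923 EC.

26 Meskerem 1923 EC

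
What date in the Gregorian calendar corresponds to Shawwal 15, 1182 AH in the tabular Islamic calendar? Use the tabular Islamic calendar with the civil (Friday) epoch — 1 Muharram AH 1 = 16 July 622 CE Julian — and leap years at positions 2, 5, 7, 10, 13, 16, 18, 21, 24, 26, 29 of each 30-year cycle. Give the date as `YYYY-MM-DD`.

1769-02-22

Julian Day Number of the source date = 2367227.
Converting JDN 2367227 to the Gregorian calendar gives 22 February 1769 CE.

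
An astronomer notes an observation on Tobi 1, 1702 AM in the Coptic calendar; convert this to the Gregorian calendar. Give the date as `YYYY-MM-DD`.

Julian Day Number of the source date = 2446440.
Converting JDN 2446440 to the Gregorian calendar gives 9 January 1986 CE.

1986-01-09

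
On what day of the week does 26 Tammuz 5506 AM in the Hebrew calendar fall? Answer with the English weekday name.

Thursday

Equivalently 14 July 1746 Gregorian, JDN 2358968.
JDN 2358968 mod 7 = 3, and JDN 0 was a Monday, so this is a Thursday.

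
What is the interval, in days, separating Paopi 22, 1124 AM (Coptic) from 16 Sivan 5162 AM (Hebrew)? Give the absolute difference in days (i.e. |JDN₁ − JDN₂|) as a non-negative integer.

1981

First date → JDN 2235257; second date → JDN 2233276.
The interval is |2235257 − 2233276| = 1981 days.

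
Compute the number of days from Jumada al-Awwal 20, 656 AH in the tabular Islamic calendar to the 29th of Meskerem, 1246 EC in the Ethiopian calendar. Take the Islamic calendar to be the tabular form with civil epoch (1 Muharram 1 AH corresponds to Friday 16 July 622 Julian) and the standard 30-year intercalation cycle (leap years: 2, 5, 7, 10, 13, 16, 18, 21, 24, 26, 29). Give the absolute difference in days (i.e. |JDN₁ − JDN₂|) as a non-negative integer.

1702

JDN of the first date = 2180687.
JDN of the second date = 2178985.
|2178985 − 2180687| = 1702.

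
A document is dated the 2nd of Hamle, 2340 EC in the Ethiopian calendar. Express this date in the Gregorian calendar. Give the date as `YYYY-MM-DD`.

Julian Day Number of the source date = 2578842.
Converting JDN 2578842 to the Gregorian calendar gives 12 July 2348 CE.

2348-07-12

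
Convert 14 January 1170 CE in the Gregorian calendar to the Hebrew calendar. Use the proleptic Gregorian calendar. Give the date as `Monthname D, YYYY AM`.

Tevet 18, 4930 AM

Julian Day Number of the source date = 2148407.
Converting JDN 2148407 to the Hebrew calendar gives 18 Tevet 4930 AM.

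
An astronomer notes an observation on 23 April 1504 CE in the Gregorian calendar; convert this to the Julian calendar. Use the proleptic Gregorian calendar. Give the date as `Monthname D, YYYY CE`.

April 13, 1504 CE

The Julian–Gregorian offset here is 10 days (Julian trailing).
23 April 1504 Gregorian − 10 days → 13 April 1504 Julian.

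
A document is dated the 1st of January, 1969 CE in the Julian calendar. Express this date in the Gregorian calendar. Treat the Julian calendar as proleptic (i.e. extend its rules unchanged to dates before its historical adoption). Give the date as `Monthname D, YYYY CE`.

January 14, 1969 CE

For dates in this range the Gregorian date is 13 days ahead of the Julian.
1 January 1969 Julian + 13 days → 14 January 1969 Gregorian.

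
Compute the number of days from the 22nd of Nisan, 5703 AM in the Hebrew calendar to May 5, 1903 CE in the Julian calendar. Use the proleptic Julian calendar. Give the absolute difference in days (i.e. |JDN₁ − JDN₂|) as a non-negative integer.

14589

First date → JDN 2430842; second date → JDN 2416253.
The interval is |2430842 − 2416253| = 14589 days.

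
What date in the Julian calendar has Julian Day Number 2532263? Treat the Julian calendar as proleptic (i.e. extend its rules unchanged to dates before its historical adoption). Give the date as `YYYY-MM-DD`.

The Gregorian equivalent of JDN 2532263 is 31 December 2220.
In the Julian calendar that day is 2220-12-16.

2220-12-16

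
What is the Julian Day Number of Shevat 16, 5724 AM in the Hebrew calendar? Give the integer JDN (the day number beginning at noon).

Equivalently 30 January 1964 (Gregorian).
JDN 2299161 is 15 October 1582 CE (Gregorian); the target day is +139264 days from there, so JDN = 2438425.

2438425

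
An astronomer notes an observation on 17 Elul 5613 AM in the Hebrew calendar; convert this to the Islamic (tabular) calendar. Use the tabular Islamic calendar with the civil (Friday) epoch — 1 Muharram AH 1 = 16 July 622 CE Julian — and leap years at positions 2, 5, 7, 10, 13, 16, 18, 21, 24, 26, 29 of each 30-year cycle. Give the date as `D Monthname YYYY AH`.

16 Dhu al-Hijjah 1269 AH

Both dates share Julian Day Number 2398117; in the tabular Islamic calendar that is 16 Dhu al-Hijjah 1269 AH.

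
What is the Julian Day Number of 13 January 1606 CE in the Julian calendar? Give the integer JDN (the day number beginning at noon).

2307662

Equivalently 23 January 1606 (Gregorian).
JDN 2400001 is 17 November 1858 CE (Gregorian), MJD 0; the target day is −92339 days from there, so JDN = 2307662.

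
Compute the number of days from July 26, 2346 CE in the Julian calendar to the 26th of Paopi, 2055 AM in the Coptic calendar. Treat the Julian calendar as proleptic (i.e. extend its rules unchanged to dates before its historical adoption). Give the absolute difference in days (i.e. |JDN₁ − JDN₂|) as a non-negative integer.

First date → JDN 2578141; second date → JDN 2575308.
The interval is |2578141 − 2575308| = 2833 days.

2833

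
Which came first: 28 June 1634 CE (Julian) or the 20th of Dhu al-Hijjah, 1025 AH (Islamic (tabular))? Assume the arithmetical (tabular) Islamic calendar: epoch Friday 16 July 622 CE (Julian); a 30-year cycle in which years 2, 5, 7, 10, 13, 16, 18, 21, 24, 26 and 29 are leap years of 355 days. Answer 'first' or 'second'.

First date → JDN 2318055; second date → JDN 2311655.
JDN 2311655 < JDN 2318055, so the second date is earlier.

second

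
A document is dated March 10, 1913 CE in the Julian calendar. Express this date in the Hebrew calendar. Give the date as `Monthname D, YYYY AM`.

The source date corresponds to 23 March 1913 in the Gregorian calendar (JDN 2419850).
That day falls on 14 Adar II 5673 AM in the Hebrew calendar.

Adar II 14, 5673 AM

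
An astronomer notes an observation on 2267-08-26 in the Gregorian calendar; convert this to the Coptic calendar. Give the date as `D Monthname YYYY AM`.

18 Mesori 1983 AM

Julian Day Number of the source date = 2549302.
Converting JDN 2549302 to the Coptic calendar gives 18 Mesori 1983 AM.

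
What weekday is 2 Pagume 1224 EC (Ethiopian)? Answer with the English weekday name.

Wednesday

This is JDN 2171283 (1 September 1232 Gregorian).
Since JDN mod 7 = 2 (0 = Monday), the day is Wednesday.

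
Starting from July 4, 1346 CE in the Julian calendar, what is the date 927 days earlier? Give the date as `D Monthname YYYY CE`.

20 December 1343 CE

The starting date is JDN 2212869; 2212869 − 927 = 2211942.
JDN 2211942 corresponds to 20 December 1343 CE.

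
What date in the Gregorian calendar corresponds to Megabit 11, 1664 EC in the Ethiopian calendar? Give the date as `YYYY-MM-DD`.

1672-03-17

Julian Day Number of the source date = 2331822.
Converting JDN 2331822 to the Gregorian calendar gives 17 March 1672 CE.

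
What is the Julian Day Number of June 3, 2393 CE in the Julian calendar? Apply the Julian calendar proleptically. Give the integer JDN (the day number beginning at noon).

2595255

In the Gregorian calendar the same day is 19 June 2393.
JDN 2400001 is 17 November 1858 CE (Gregorian), MJD 0; the target day is +195254 days from there, so JDN = 2595255.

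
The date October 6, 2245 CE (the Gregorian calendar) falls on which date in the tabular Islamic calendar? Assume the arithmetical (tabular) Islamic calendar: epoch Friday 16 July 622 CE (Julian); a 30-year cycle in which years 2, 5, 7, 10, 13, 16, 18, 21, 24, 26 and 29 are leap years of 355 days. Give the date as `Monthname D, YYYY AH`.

Julian Day Number of the source date = 2541308.
Converting JDN 2541308 to the tabular Islamic calendar gives 14 Muharram 1674 AH.

Muharram 14, 1674 AH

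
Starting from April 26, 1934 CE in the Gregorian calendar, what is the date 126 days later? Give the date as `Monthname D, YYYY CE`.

Counting 126 days forward from JDN 2427554 reaches JDN 2427680, which is August 30, 1934 CE.

August 30, 1934 CE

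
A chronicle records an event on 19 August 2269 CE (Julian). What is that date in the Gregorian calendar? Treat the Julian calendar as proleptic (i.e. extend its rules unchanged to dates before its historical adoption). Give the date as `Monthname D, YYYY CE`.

September 3, 2269 CE

For dates in this range the Gregorian date is 15 days ahead of the Julian.
19 August 2269 Julian + 15 days → 3 September 2269 Gregorian.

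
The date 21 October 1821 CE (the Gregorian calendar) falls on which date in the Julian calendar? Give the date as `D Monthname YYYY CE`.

The Julian–Gregorian offset here is 12 days (Julian trailing).
21 October 1821 Gregorian − 12 days → 9 October 1821 Julian.

9 October 1821 CE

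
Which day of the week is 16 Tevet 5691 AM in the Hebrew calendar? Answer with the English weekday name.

In the Gregorian calendar this is 5 January 1931 (JDN 2426347).
2426347 ≡ 0 (mod 7); counting from Monday = 0 gives Monday.

Monday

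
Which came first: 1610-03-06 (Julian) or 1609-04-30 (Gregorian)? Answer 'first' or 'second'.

First date → JDN 2309175; second date → JDN 2308855.
JDN 2308855 < JDN 2309175, so the second date is earlier.

second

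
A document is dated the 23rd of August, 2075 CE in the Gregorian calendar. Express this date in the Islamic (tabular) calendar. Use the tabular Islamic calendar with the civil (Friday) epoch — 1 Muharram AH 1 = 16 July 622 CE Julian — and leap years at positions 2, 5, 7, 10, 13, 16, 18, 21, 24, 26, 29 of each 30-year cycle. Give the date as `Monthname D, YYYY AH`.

Ramadan 11, 1498 AH

Julian Day Number of the source date = 2479173.
Converting JDN 2479173 to the tabular Islamic calendar gives 11 Ramadan 1498 AH.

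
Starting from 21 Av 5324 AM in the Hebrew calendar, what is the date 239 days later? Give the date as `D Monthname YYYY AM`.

Counting 239 days forward from JDN 2292520 reaches JDN 2292759, which is 24 Nisan 5325 AM.

24 Nisan 5325 AM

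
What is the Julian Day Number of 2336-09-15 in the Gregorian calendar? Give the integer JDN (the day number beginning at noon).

2574524

JDN 2451545 is 1 January 2000 CE (Gregorian); the target day is +122979 days from there, so JDN = 2574524.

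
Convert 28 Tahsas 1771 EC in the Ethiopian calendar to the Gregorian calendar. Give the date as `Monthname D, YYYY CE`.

January 4, 1779 CE

Julian Day Number of the source date = 2370830.
Converting JDN 2370830 to the Gregorian calendar gives 4 January 1779 CE.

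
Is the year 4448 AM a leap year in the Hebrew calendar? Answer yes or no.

Hebrew year 4448 is year 2 of its 19-year Metonic cycle; leap years are at positions 3, 6, 8, 11, 14, 17, 19, so it is a common year (12 months).

no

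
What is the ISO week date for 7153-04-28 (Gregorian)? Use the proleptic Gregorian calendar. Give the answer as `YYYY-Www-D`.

7153-W18-2

The weekday is Tuesday (ISO weekday 2).
That Tuesday belongs to ISO week 18 of ISO year 7153.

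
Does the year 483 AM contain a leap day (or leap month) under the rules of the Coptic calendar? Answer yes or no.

483 mod 4 = 3; in the Coptic calendar a year is leap when year mod 4 = 3, so it is a leap year.

yes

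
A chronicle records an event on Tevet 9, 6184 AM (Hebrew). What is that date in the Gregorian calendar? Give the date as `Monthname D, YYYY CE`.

Julian Day Number of the source date = 2606418.
Converting JDN 2606418 to the Gregorian calendar gives 11 January 2424 CE.

January 11, 2424 CE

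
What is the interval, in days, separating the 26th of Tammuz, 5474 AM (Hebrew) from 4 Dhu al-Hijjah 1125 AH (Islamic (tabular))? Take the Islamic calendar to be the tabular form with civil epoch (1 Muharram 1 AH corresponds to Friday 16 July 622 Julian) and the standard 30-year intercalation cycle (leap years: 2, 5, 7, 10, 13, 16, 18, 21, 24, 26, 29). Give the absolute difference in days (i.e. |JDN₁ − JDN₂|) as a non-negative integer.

199

First date → JDN 2347275; second date → JDN 2347076.
The interval is |2347275 − 2347076| = 199 days.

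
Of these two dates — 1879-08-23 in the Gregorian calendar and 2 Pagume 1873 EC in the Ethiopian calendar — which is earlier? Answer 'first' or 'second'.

first

Converting both to JDN: 2407585 vs 2408330; the smaller is the first.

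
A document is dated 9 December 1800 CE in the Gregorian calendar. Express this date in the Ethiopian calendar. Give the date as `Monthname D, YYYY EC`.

Julian Day Number of the source date = 2378839.
Converting JDN 2378839 to the Ethiopian calendar gives 1 Tahsas 1793 EC.

Tahsas 1, 1793 EC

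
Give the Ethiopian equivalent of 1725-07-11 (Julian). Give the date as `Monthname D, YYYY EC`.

The source date corresponds to 22 July 1725 in the Gregorian calendar (JDN 2351306).
That day falls on 17 Hamle 1717 EC in the Ethiopian calendar.

Hamle 17, 1717 EC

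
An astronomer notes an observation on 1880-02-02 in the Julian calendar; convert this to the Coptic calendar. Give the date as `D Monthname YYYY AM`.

Julian Day Number of the source date = 2407760.
Converting JDN 2407760 to the Coptic calendar gives 7 Meshir 1596 AM.

7 Meshir 1596 AM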